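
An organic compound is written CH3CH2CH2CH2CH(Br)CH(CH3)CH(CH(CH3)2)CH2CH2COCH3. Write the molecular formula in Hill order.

C15H29BrO

Atom tally by fragment:
  CH3 → C:1 H:3
  CH2 → C:1 H:2
  CH2 → C:1 H:2
  CH2 → C:1 H:2
  CH(Br) → C:1 H:1 Br:1
  CH(CH3) → C:2 H:4
  CH(CH(CH3)2) → C:4 H:8
  CH2 → C:1 H:2
  CH2COCH3 → C:3 H:5 O:1
Element totals:
  C: 15
  H: 29
  Br: 1
  O: 1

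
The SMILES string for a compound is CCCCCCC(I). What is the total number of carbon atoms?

7

Atom tally by fragment:
  CH3 → C:1 H:3
  CH2 → C:1 H:2
  CH2 → C:1 H:2
  CH2 → C:1 H:2
  CH2 → C:1 H:2
  CH2 → C:1 H:2
  CH2I → C:1 H:2 I:1
Element totals:
  C: 7
  H: 15
  I: 1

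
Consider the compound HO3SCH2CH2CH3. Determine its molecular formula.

Atom tally by fragment:
  HO3SCH2 → C:1 H:3 S:1 O:3
  CH2 → C:1 H:2
  CH3 → C:1 H:3
Element totals:
  C: 3
  H: 8
  O: 3
  S: 1

C3H8O3S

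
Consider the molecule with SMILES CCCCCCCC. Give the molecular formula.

C8H18

Atom tally by fragment:
  CH3 → C:1 H:3
  CH2 → C:1 H:2
  CH2 → C:1 H:2
  CH2 → C:1 H:2
  CH2 → C:1 H:2
  CH2 → C:1 H:2
  CH2 → C:1 H:2
  CH3 → C:1 H:3
Element totals:
  C: 8
  H: 18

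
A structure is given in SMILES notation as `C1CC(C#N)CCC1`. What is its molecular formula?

C7H11N

Atom tally by fragment:
  cyclohexane ring core → C:6 H:12
  (− 1 ring H displaced by substituents)
  + CN → C:1 N:1
Element totals:
  C: 7
  H: 11
  N: 1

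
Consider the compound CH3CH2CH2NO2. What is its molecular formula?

Element totals:
  C: 3
  H: 7
  N: 1
  O: 2

C3H7NO2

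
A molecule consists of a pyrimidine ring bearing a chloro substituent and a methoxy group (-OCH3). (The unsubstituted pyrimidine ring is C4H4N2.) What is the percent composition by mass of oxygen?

11.07%

Atom tally by fragment:
  pyrimidine ring core → C:4 H:4 N:2
  (− 2 ring H displaced by substituents)
  + Cl → Cl:1
  + OCH3 → C:1 H:3 O:1
Element totals:
  C: 5
  H: 5
  Cl: 1
  N: 2
  O: 1
Molecular formula: C5H5ClN2O.
Molar mass = 144.558 g/mol.
Mass from O: 1 × 15.999 = 15.999 g/mol.
%O = 15.999 / 144.558 × 100 = 11.07%.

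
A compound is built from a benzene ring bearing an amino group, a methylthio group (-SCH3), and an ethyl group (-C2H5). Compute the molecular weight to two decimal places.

167.27 g/mol

Atom tally by fragment:
  benzene ring core → C:6 H:6
  (− 3 ring H displaced by substituents)
  + NH2 → N:1 H:2
  + SCH3 → C:1 H:3 S:1
  + C2H5 → C:2 H:5
Element totals:
  C: 9
  H: 13
  N: 1
  S: 1
Molecular formula: C9H13NS.
  M = 9(12.011) + 13(1.008) + 14.007 + 32.06
    = 108.099 + 13.104 + 14.007 + 32.060 = 167.270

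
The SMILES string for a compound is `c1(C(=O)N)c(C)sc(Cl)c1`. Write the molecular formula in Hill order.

Atom tally by fragment:
  thiophene ring core → C:4 H:4 S:1
  (− 3 ring H displaced by substituents)
  + CONH2 → C:1 H:2 O:1 N:1
  + CH3 → C:1 H:3
  + Cl → Cl:1
Element totals:
  C: 6
  H: 6
  Cl: 1
  N: 1
  O: 1
  S: 1

C6H6ClNOS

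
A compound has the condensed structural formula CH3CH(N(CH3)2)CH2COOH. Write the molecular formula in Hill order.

Atom tally by fragment:
  CH3 → C:1 H:3
  CH(N(CH3)2) → C:3 H:7 N:1
  CH2COOH → C:2 H:3 O:2
Element totals:
  C: 6
  H: 13
  N: 1
  O: 2

C6H13NO2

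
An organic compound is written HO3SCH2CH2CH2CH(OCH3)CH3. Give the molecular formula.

Atom tally by fragment:
  HO3SCH2 → C:1 H:3 S:1 O:3
  CH2 → C:1 H:2
  CH2 → C:1 H:2
  CH(OCH3) → C:2 H:4 O:1
  CH3 → C:1 H:3
Element totals:
  C: 6
  H: 14
  O: 4
  S: 1

C6H14O4S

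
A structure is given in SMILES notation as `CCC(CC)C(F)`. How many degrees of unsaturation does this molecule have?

Atom tally by fragment:
  CH3 → C:1 H:3
  CH2 → C:1 H:2
  CH(C2H5) → C:3 H:6
  CH2F → C:1 H:2 F:1
Element totals:
  C: 6
  H: 13
  F: 1
Molecular formula: C6H13F.
DoU = (2C + 2 + N − H − X) / 2 = (2·6 + 2 + 0 − 13 − 1) / 2 = 0.

0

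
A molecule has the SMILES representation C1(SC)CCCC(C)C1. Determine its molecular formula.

C8H16S

Atom tally by fragment:
  cyclohexane ring core → C:6 H:12
  (− 2 ring H displaced by substituents)
  + SCH3 → C:1 H:3 S:1
  + CH3 → C:1 H:3
Element totals:
  C: 8
  H: 16
  S: 1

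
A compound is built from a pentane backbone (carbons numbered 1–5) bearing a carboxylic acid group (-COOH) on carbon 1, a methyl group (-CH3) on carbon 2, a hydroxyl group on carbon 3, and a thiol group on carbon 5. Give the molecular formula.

Atom tally by fragment:
  HOOCCH2 → C:2 H:3 O:2
  CH(CH3) → C:2 H:4
  CH(OH) → C:1 H:2 O:1
  CH2 → C:1 H:2
  CH2SH → C:1 H:3 S:1
Element totals:
  C: 7
  H: 14
  O: 3
  S: 1

C7H14O3S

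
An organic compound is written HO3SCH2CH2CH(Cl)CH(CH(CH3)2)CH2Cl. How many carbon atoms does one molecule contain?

Atom tally by fragment:
  HO3SCH2 → C:1 H:3 S:1 O:3
  CH2 → C:1 H:2
  CH(Cl) → C:1 H:1 Cl:1
  CH(CH(CH3)2) → C:4 H:8
  CH2Cl → C:1 H:2 Cl:1
Element totals:
  C: 8
  H: 16
  Cl: 2
  O: 3
  S: 1

8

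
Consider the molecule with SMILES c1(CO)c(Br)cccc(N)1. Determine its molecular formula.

C7H8BrNO

Atom tally by fragment:
  benzene ring core → C:6 H:6
  (− 3 ring H displaced by substituents)
  + CH2OH → C:1 H:3 O:1
  + Br → Br:1
  + NH2 → N:1 H:2
Element totals:
  C: 7
  H: 8
  Br: 1
  N: 1
  O: 1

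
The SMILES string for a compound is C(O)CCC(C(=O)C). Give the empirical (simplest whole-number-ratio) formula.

C3H6O

Atom tally by fragment:
  HOCH2 → C:1 H:3 O:1
  CH2 → C:1 H:2
  CH2 → C:1 H:2
  CH2COCH3 → C:3 H:5 O:1
Element totals:
  C: 6
  H: 12
  O: 2
Molecular formula: C6H12O2.
gcd of subscripts = 2; dividing each by 2:
  C: 6/2 = 3
  H: 12/2 = 6
  O: 2/2 = 1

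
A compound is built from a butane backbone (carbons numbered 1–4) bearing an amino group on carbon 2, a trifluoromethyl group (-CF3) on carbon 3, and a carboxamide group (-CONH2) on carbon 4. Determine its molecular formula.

Atom tally by fragment:
  CH3 → C:1 H:3
  CH(NH2) → C:1 H:3 N:1
  CH(CF3) → C:2 H:1 F:3
  CH2CONH2 → C:2 H:4 O:1 N:1
Element totals:
  C: 6
  H: 11
  F: 3
  N: 2
  O: 1

C6H11F3N2O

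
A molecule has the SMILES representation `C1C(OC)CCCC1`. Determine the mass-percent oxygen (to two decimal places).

Atom tally by fragment:
  cyclohexane ring core → C:6 H:12
  (− 1 ring H displaced by substituents)
  + OCH3 → C:1 H:3 O:1
Element totals:
  C: 7
  H: 14
  O: 1
Molecular formula: C7H14O.
Molar mass = 114.188 g/mol.
Mass from O: 1 × 15.999 = 15.999 g/mol.
%O = 15.999 / 114.188 × 100 = 14.01%.

14.01%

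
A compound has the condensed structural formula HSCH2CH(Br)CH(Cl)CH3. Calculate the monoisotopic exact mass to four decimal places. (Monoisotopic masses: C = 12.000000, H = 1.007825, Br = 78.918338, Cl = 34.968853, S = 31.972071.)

Element totals:
  C: 4
  H: 8
  Br: 1
  Cl: 1
  S: 1
Molecular formula: C4H8BrClS.
  M = 4(12.0) + 8(1.007825) + 78.918338 + 34.968853 + 31.972071
    = 48.000000 + 8.062600 + 78.918338 + 34.968853 + 31.972071 = 201.921862

201.9219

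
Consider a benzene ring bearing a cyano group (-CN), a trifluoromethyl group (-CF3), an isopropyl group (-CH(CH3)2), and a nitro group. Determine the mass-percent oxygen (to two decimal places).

12.39%

Atom tally by fragment:
  benzene ring core → C:6 H:6
  (− 4 ring H displaced by substituents)
  + CN → C:1 N:1
  + CF3 → C:1 F:3
  + CH(CH3)2 → C:3 H:7
  + NO2 → N:1 O:2
Element totals:
  C: 11
  H: 9
  F: 3
  N: 2
  O: 2
Molecular formula: C11H9F3N2O2.
Molar mass = 258.199 g/mol.
Mass from O: 2 × 15.999 = 31.998 g/mol.
%O = 31.998 / 258.199 × 100 = 12.39%.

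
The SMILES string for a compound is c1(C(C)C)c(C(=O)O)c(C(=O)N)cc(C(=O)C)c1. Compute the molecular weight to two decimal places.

249.27 g/mol

Atom tally by fragment:
  benzene ring core → C:6 H:6
  (− 4 ring H displaced by substituents)
  + CH(CH3)2 → C:3 H:7
  + COOH → C:1 H:1 O:2
  + CONH2 → C:1 H:2 O:1 N:1
  + COCH3 → C:2 H:3 O:1
Element totals:
  C: 13
  H: 15
  N: 1
  O: 4
Molecular formula: C13H15NO4.
  M = 13(12.011) + 15(1.008) + 14.007 + 4(15.999)
    = 156.143 + 15.120 + 14.007 + 63.996 = 249.266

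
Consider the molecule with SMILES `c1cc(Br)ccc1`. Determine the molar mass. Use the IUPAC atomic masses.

Atom tally by fragment:
  benzene ring core → C:6 H:6
  (− 1 ring H displaced by substituents)
  + Br → Br:1
Element totals:
  C: 6
  H: 5
  Br: 1
Molecular formula: C6H5Br.
  M = 6(12.011) + 5(1.008) + 79.904
    = 72.066 + 5.040 + 79.904 = 157.010

157.01 g/mol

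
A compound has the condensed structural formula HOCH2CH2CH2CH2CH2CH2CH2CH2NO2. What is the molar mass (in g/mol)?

175.23 g/mol

Element totals:
  C: 8
  H: 17
  N: 1
  O: 3
Molecular formula: C8H17NO3.
  M = 8(12.011) + 17(1.008) + 14.007 + 3(15.999)
    = 96.088 + 17.136 + 14.007 + 47.997 = 175.228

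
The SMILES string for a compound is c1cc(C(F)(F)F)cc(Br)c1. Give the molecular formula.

Atom tally by fragment:
  benzene ring core → C:6 H:6
  (− 2 ring H displaced by substituents)
  + CF3 → C:1 F:3
  + Br → Br:1
Element totals:
  C: 7
  H: 4
  Br: 1
  F: 3

C7H4BrF3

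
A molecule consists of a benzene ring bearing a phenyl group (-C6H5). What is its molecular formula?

Atom tally by fragment:
  benzene ring core → C:6 H:6
  (− 1 ring H displaced by substituents)
  + C6H5 → C:6 H:5
Element totals:
  C: 12
  H: 10

C12H10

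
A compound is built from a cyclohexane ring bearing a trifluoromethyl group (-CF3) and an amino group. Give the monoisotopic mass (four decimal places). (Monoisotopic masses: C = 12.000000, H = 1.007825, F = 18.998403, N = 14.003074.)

Atom tally by fragment:
  cyclohexane ring core → C:6 H:12
  (− 2 ring H displaced by substituents)
  + CF3 → C:1 F:3
  + NH2 → N:1 H:2
Element totals:
  C: 7
  H: 12
  F: 3
  N: 1
Molecular formula: C7H12F3N.
  M = 7(12.0) + 12(1.007825) + 3(18.998403) + 14.003074
    = 84.000000 + 12.093900 + 56.995209 + 14.003074 = 167.092183

167.0922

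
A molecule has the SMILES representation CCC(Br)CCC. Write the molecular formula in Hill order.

C6H13Br

Atom tally by fragment:
  CH3 → C:1 H:3
  CH2 → C:1 H:2
  CH(Br) → C:1 H:1 Br:1
  CH2 → C:1 H:2
  CH2 → C:1 H:2
  CH3 → C:1 H:3
Element totals:
  C: 6
  H: 13
  Br: 1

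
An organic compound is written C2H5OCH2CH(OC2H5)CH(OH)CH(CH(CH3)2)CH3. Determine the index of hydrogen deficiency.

Atom tally by fragment:
  C2H5OCH2 → C:3 H:7 O:1
  CH(OC2H5) → C:3 H:6 O:1
  CH(OH) → C:1 H:2 O:1
  CH(CH(CH3)2) → C:4 H:8
  CH3 → C:1 H:3
Element totals:
  C: 12
  H: 26
  O: 3
Molecular formula: C12H26O3.
DoU = (2C + 2 + N − H − X) / 2 = (2·12 + 2 + 0 − 26 − 0) / 2 = 0.

0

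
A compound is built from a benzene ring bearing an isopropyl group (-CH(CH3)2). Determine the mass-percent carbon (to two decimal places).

89.94%

Atom tally by fragment:
  benzene ring core → C:6 H:6
  (− 1 ring H displaced by substituents)
  + CH(CH3)2 → C:3 H:7
Element totals:
  C: 9
  H: 12
Molecular formula: C9H12.
Molar mass = 120.195 g/mol.
Mass from C: 9 × 12.011 = 108.099 g/mol.
%C = 108.099 / 120.195 × 100 = 89.94%.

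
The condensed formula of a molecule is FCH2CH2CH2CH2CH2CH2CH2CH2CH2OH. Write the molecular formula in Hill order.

C9H19FO

Atom tally by fragment:
  FCH2 → C:1 H:2 F:1
  CH2 → C:1 H:2
  CH2 → C:1 H:2
  CH2 → C:1 H:2
  CH2 → C:1 H:2
  CH2 → C:1 H:2
  CH2 → C:1 H:2
  CH2 → C:1 H:2
  CH2OH → C:1 H:3 O:1
Element totals:
  C: 9
  H: 19
  F: 1
  O: 1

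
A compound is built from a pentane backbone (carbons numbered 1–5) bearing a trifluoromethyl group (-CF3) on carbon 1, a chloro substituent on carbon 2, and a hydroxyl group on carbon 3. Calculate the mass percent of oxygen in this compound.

8.39%

Atom tally by fragment:
  F3CCH2 → C:2 H:2 F:3
  CH(Cl) → C:1 H:1 Cl:1
  CH(OH) → C:1 H:2 O:1
  CH2 → C:1 H:2
  CH3 → C:1 H:3
Element totals:
  C: 6
  H: 10
  Cl: 1
  F: 3
  O: 1
Molecular formula: C6H10ClF3O.
Molar mass = 190.589 g/mol.
Mass from O: 1 × 15.999 = 15.999 g/mol.
%O = 15.999 / 190.589 × 100 = 8.39%.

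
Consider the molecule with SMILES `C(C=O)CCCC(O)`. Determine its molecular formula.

Atom tally by fragment:
  OHCCH2 → C:2 H:3 O:1
  CH2 → C:1 H:2
  CH2 → C:1 H:2
  CH2 → C:1 H:2
  CH2OH → C:1 H:3 O:1
Element totals:
  C: 6
  H: 12
  O: 2

C6H12O2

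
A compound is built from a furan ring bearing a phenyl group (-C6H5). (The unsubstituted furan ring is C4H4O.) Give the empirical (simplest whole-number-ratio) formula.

Atom tally by fragment:
  furan ring core → C:4 H:4 O:1
  (− 1 ring H displaced by substituents)
  + C6H5 → C:6 H:5
Element totals:
  C: 10
  H: 8
  O: 1
Molecular formula: C10H8O.
gcd of subscripts (10, 8, 1) = 1, so the empirical formula equals the molecular formula.

C10H8O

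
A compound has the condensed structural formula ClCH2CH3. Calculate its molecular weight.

Atom tally by fragment:
  ClCH2 → C:1 H:2 Cl:1
  CH3 → C:1 H:3
Element totals:
  C: 2
  H: 5
  Cl: 1
Molecular formula: C2H5Cl.
  M = 2(12.011) + 5(1.008) + 35.45
    = 24.022 + 5.040 + 35.450 = 64.512

64.51 g/mol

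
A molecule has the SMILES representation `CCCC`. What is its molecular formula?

C4H10

Atom tally by fragment:
  CH3 → C:1 H:3
  CH2 → C:1 H:2
  CH2 → C:1 H:2
  CH3 → C:1 H:3
Element totals:
  C: 4
  H: 10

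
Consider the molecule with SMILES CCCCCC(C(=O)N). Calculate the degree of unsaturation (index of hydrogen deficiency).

Atom tally by fragment:
  CH3 → C:1 H:3
  CH2 → C:1 H:2
  CH2 → C:1 H:2
  CH2 → C:1 H:2
  CH2 → C:1 H:2
  CH2CONH2 → C:2 H:4 O:1 N:1
Element totals:
  C: 7
  H: 15
  N: 1
  O: 1
Molecular formula: C7H15NO.
DoU = (2C + 2 + N − H − X) / 2 = (2·7 + 2 + 1 − 15 − 0) / 2 = 1.

1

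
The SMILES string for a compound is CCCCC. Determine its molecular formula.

C5H12

Atom tally by fragment:
  CH3 → C:1 H:3
  CH2 → C:1 H:2
  CH2 → C:1 H:2
  CH2 → C:1 H:2
  CH3 → C:1 H:3
Element totals:
  C: 5
  H: 12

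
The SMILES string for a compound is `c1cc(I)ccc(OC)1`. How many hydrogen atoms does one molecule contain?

7

Atom tally by fragment:
  benzene ring core → C:6 H:6
  (− 2 ring H displaced by substituents)
  + I → I:1
  + OCH3 → C:1 H:3 O:1
Element totals:
  C: 7
  H: 7
  I: 1
  O: 1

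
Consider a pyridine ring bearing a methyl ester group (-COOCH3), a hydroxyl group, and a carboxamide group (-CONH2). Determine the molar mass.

196.16 g/mol

Atom tally by fragment:
  pyridine ring core → C:5 H:5 N:1
  (− 3 ring H displaced by substituents)
  + COOCH3 → C:2 H:3 O:2
  + OH → O:1 H:1
  + CONH2 → C:1 H:2 O:1 N:1
Element totals:
  C: 8
  H: 8
  N: 2
  O: 4
Molecular formula: C8H8N2O4.
  M = 8(12.011) + 8(1.008) + 2(14.007) + 4(15.999)
    = 96.088 + 8.064 + 28.014 + 63.996 = 196.162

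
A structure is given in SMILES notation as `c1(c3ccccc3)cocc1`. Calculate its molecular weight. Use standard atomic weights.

144.17 g/mol

Atom tally by fragment:
  furan ring core → C:4 H:4 O:1
  (− 1 ring H displaced by substituents)
  + C6H5 → C:6 H:5
Element totals:
  C: 10
  H: 8
  O: 1
Molecular formula: C10H8O.
  M = 10(12.011) + 8(1.008) + 15.999
    = 120.110 + 8.064 + 15.999 = 144.173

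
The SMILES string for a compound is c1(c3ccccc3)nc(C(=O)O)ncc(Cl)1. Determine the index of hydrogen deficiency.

9

Atom tally by fragment:
  pyrimidine ring core → C:4 H:4 N:2
  (− 3 ring H displaced by substituents)
  + C6H5 → C:6 H:5
  + COOH → C:1 H:1 O:2
  + Cl → Cl:1
Element totals:
  C: 11
  H: 7
  Cl: 1
  N: 2
  O: 2
Molecular formula: C11H7ClN2O2.
DoU = (2C + 2 + N − H − X) / 2 = (2·11 + 2 + 2 − 7 − 1) / 2 = 9.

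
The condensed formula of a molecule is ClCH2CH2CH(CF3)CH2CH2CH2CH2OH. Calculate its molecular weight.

Atom tally by fragment:
  ClCH2 → C:1 H:2 Cl:1
  CH2 → C:1 H:2
  CH(CF3) → C:2 H:1 F:3
  CH2 → C:1 H:2
  CH2 → C:1 H:2
  CH2CH2OH → C:2 H:5 O:1
Element totals:
  C: 8
  H: 14
  Cl: 1
  F: 3
  O: 1
Molecular formula: C8H14ClF3O.
  M = 8(12.011) + 14(1.008) + 35.45 + 3(18.998) + 15.999
    = 96.088 + 14.112 + 35.450 + 56.994 + 15.999 = 218.643

218.64 g/mol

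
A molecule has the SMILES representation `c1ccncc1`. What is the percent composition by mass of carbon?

Atom tally by fragment:
  pyridine ring core → C:5 H:5 N:1
Element totals:
  C: 5
  H: 5
  N: 1
Molecular formula: C5H5N.
Molar mass = 79.102 g/mol.
Mass from C: 5 × 12.011 = 60.055 g/mol.
%C = 60.055 / 79.102 × 100 = 75.92%.

75.92%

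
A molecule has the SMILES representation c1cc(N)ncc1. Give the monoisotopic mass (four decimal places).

Atom tally by fragment:
  pyridine ring core → C:5 H:5 N:1
  (− 1 ring H displaced by substituents)
  + NH2 → N:1 H:2
Element totals:
  C: 5
  H: 6
  N: 2
Molecular formula: C5H6N2.
  M = 5(12.0) + 6(1.007825) + 2(14.003074)
    = 60.000000 + 6.046950 + 28.006148 = 94.053098

94.0531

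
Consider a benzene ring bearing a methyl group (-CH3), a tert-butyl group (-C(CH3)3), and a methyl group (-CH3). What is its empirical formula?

C2H3

Atom tally by fragment:
  benzene ring core → C:6 H:6
  (− 3 ring H displaced by substituents)
  + CH3 → C:1 H:3
  + C(CH3)3 → C:4 H:9
  + CH3 → C:1 H:3
Element totals:
  C: 12
  H: 18
Molecular formula: C12H18.
gcd of subscripts = 6; dividing each by 6:
  C: 12/6 = 2
  H: 18/6 = 3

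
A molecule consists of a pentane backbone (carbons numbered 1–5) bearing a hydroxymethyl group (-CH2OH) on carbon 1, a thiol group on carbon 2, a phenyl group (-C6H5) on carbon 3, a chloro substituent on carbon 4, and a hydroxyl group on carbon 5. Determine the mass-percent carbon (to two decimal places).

Atom tally by fragment:
  HOCH2CH2 → C:2 H:5 O:1
  CH(SH) → C:1 H:2 S:1
  CH(C6H5) → C:7 H:6
  CH(Cl) → C:1 H:1 Cl:1
  CH2OH → C:1 H:3 O:1
Element totals:
  C: 12
  H: 17
  Cl: 1
  O: 2
  S: 1
Molecular formula: C12H17ClO2S.
Molar mass = 260.776 g/mol.
Mass from C: 12 × 12.011 = 144.132 g/mol.
%C = 144.132 / 260.776 × 100 = 55.27%.

55.27%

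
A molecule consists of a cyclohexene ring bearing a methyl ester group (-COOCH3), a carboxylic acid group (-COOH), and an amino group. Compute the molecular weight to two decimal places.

Atom tally by fragment:
  cyclohexene ring core → C:6 H:10
  (− 3 ring H displaced by substituents)
  + COOCH3 → C:2 H:3 O:2
  + COOH → C:1 H:1 O:2
  + NH2 → N:1 H:2
Element totals:
  C: 9
  H: 13
  N: 1
  O: 4
Molecular formula: C9H13NO4.
  M = 9(12.011) + 13(1.008) + 14.007 + 4(15.999)
    = 108.099 + 13.104 + 14.007 + 63.996 = 199.206

199.21 g/mol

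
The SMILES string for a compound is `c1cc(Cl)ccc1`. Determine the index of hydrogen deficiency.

4

Atom tally by fragment:
  benzene ring core → C:6 H:6
  (− 1 ring H displaced by substituents)
  + Cl → Cl:1
Element totals:
  C: 6
  H: 5
  Cl: 1
Molecular formula: C6H5Cl.
DoU = (2C + 2 + N − H − X) / 2 = (2·6 + 2 + 0 − 5 − 1) / 2 = 4.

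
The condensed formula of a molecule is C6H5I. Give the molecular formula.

C6H5I

Atom tally by fragment:
  benzene ring core → C:6 H:6
  (− 1 ring H displaced by substituents)
  + I → I:1
Element totals:
  C: 6
  H: 5
  I: 1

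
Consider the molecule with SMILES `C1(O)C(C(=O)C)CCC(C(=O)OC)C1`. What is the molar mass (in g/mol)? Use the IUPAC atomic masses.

200.23 g/mol

Atom tally by fragment:
  cyclohexane ring core → C:6 H:12
  (− 3 ring H displaced by substituents)
  + OH → O:1 H:1
  + COCH3 → C:2 H:3 O:1
  + COOCH3 → C:2 H:3 O:2
Element totals:
  C: 10
  H: 16
  O: 4
Molecular formula: C10H16O4.
  M = 10(12.011) + 16(1.008) + 4(15.999)
    = 120.110 + 16.128 + 63.996 = 200.234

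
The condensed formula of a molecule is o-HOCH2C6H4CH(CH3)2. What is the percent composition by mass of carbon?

Atom tally by fragment:
  benzene ring core → C:6 H:6
  (− 2 ring H displaced by substituents)
  + CH2OH → C:1 H:3 O:1
  + CH(CH3)2 → C:3 H:7
Element totals:
  C: 10
  H: 14
  O: 1
Molecular formula: C10H14O.
Molar mass = 150.221 g/mol.
Mass from C: 10 × 12.011 = 120.110 g/mol.
%C = 120.110 / 150.221 × 100 = 79.96%.

79.96%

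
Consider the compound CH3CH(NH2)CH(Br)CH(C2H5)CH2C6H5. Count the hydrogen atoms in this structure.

20

Element totals:
  C: 13
  H: 20
  Br: 1
  N: 1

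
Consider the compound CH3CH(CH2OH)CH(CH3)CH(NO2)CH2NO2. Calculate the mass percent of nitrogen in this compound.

13.59%

Element totals:
  C: 7
  H: 14
  N: 2
  O: 5
Molecular formula: C7H14N2O5.
Molar mass = 206.198 g/mol.
Mass from N: 2 × 14.007 = 28.014 g/mol.
%N = 28.014 / 206.198 × 100 = 13.59%.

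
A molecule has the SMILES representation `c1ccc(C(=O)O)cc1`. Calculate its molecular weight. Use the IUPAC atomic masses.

Atom tally by fragment:
  benzene ring core → C:6 H:6
  (− 1 ring H displaced by substituents)
  + COOH → C:1 H:1 O:2
Element totals:
  C: 7
  H: 6
  O: 2
Molecular formula: C7H6O2.
  M = 7(12.011) + 6(1.008) + 2(15.999)
    = 84.077 + 6.048 + 31.998 = 122.123

122.12 g/mol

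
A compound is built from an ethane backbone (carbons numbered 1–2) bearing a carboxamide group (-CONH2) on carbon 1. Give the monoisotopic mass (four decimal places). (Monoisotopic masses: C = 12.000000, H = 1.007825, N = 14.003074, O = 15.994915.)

Atom tally by fragment:
  H2NOCCH2 → C:2 H:4 O:1 N:1
  CH3 → C:1 H:3
Element totals:
  C: 3
  H: 7
  N: 1
  O: 1
Molecular formula: C3H7NO.
  M = 3(12.0) + 7(1.007825) + 14.003074 + 15.994915
    = 36.000000 + 7.054775 + 14.003074 + 15.994915 = 73.052764

73.0528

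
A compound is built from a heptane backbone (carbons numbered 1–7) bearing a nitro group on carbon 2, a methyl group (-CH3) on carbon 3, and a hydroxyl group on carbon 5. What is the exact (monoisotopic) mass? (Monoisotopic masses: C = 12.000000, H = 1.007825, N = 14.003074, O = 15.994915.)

Atom tally by fragment:
  CH3 → C:1 H:3
  CH(NO2) → C:1 H:1 N:1 O:2
  CH(CH3) → C:2 H:4
  CH2 → C:1 H:2
  CH(OH) → C:1 H:2 O:1
  CH2 → C:1 H:2
  CH3 → C:1 H:3
Element totals:
  C: 8
  H: 17
  N: 1
  O: 3
Molecular formula: C8H17NO3.
  M = 8(12.0) + 17(1.007825) + 14.003074 + 3(15.994915)
    = 96.000000 + 17.133025 + 14.003074 + 47.984745 = 175.120844

175.1208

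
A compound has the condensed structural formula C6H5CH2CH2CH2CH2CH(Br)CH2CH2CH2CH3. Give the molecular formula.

Atom tally by fragment:
  C6H5CH2 → C:7 H:7
  CH2 → C:1 H:2
  CH2 → C:1 H:2
  CH2 → C:1 H:2
  CH(Br) → C:1 H:1 Br:1
  CH2 → C:1 H:2
  CH2 → C:1 H:2
  CH2 → C:1 H:2
  CH3 → C:1 H:3
Element totals:
  C: 15
  H: 23
  Br: 1

C15H23Br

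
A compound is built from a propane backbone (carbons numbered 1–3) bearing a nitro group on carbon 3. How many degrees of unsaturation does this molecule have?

Atom tally by fragment:
  CH3 → C:1 H:3
  CH2 → C:1 H:2
  CH2NO2 → C:1 H:2 N:1 O:2
Element totals:
  C: 3
  H: 7
  N: 1
  O: 2
Molecular formula: C3H7NO2.
DoU = (2C + 2 + N − H − X) / 2 = (2·3 + 2 + 1 − 7 − 0) / 2 = 1.

1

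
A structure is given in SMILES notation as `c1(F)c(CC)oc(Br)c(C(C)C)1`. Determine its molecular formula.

Atom tally by fragment:
  furan ring core → C:4 H:4 O:1
  (− 4 ring H displaced by substituents)
  + F → F:1
  + C2H5 → C:2 H:5
  + Br → Br:1
  + CH(CH3)2 → C:3 H:7
Element totals:
  C: 9
  H: 12
  Br: 1
  F: 1
  O: 1

C9H12BrFO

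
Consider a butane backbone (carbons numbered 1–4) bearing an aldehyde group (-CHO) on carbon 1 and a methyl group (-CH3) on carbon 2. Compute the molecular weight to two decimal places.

Atom tally by fragment:
  OHCCH2 → C:2 H:3 O:1
  CH(CH3) → C:2 H:4
  CH2 → C:1 H:2
  CH3 → C:1 H:3
Element totals:
  C: 6
  H: 12
  O: 1
Molecular formula: C6H12O.
  M = 6(12.011) + 12(1.008) + 15.999
    = 72.066 + 12.096 + 15.999 = 100.161

100.16 g/mol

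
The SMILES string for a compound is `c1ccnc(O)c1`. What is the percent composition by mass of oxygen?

Atom tally by fragment:
  pyridine ring core → C:5 H:5 N:1
  (− 1 ring H displaced by substituents)
  + OH → O:1 H:1
Element totals:
  C: 5
  H: 5
  N: 1
  O: 1
Molecular formula: C5H5NO.
Molar mass = 95.101 g/mol.
Mass from O: 1 × 15.999 = 15.999 g/mol.
%O = 15.999 / 95.101 × 100 = 16.82%.

16.82%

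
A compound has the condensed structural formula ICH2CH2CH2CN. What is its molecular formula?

C4H6IN

Atom tally by fragment:
  ICH2 → C:1 H:2 I:1
  CH2 → C:1 H:2
  CH2CN → C:2 H:2 N:1
Element totals:
  C: 4
  H: 6
  I: 1
  N: 1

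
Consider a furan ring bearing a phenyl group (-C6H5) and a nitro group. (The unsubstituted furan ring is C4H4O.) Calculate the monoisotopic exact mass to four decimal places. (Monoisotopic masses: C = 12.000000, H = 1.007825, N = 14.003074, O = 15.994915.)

Atom tally by fragment:
  furan ring core → C:4 H:4 O:1
  (− 2 ring H displaced by substituents)
  + C6H5 → C:6 H:5
  + NO2 → N:1 O:2
Element totals:
  C: 10
  H: 7
  N: 1
  O: 3
Molecular formula: C10H7NO3.
  M = 10(12.0) + 7(1.007825) + 14.003074 + 3(15.994915)
    = 120.000000 + 7.054775 + 14.003074 + 47.984745 = 189.042594

189.0426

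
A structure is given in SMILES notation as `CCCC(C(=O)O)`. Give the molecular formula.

Atom tally by fragment:
  CH3 → C:1 H:3
  CH2 → C:1 H:2
  CH2 → C:1 H:2
  CH2COOH → C:2 H:3 O:2
Element totals:
  C: 5
  H: 10
  O: 2

C5H10O2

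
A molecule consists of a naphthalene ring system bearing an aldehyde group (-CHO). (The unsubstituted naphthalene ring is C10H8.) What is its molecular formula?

Atom tally by fragment:
  naphthalene ring system core → C:10 H:8
  (− 1 ring H displaced by substituents)
  + CHO → C:1 H:1 O:1
Element totals:
  C: 11
  H: 8
  O: 1

C11H8O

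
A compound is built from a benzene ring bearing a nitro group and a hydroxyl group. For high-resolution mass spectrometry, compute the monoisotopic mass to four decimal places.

139.0269

Atom tally by fragment:
  benzene ring core → C:6 H:6
  (− 2 ring H displaced by substituents)
  + NO2 → N:1 O:2
  + OH → O:1 H:1
Element totals:
  C: 6
  H: 5
  N: 1
  O: 3
Molecular formula: C6H5NO3.
  M = 6(12.0) + 5(1.007825) + 14.003074 + 3(15.994915)
    = 72.000000 + 5.039125 + 14.003074 + 47.984745 = 139.026944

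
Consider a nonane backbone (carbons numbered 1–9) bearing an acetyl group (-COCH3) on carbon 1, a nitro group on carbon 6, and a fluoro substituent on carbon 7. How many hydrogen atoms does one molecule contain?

Atom tally by fragment:
  CH3COCH2 → C:3 H:5 O:1
  CH2 → C:1 H:2
  CH2 → C:1 H:2
  CH2 → C:1 H:2
  CH2 → C:1 H:2
  CH(NO2) → C:1 H:1 N:1 O:2
  CH(F) → C:1 H:1 F:1
  CH2 → C:1 H:2
  CH3 → C:1 H:3
Element totals:
  C: 11
  H: 20
  F: 1
  N: 1
  O: 3

20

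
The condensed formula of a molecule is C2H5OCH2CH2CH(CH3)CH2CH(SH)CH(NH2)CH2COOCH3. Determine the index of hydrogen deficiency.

Atom tally by fragment:
  C2H5OCH2 → C:3 H:7 O:1
  CH2 → C:1 H:2
  CH(CH3) → C:2 H:4
  CH2 → C:1 H:2
  CH(SH) → C:1 H:2 S:1
  CH(NH2) → C:1 H:3 N:1
  CH2COOCH3 → C:3 H:5 O:2
Element totals:
  C: 12
  H: 25
  N: 1
  O: 3
  S: 1
Molecular formula: C12H25NO3S.
DoU = (2C + 2 + N − H − X) / 2 = (2·12 + 2 + 1 − 25 − 0) / 2 = 1.

1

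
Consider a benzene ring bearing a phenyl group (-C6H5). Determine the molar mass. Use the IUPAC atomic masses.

154.21 g/mol

Atom tally by fragment:
  benzene ring core → C:6 H:6
  (− 1 ring H displaced by substituents)
  + C6H5 → C:6 H:5
Element totals:
  C: 12
  H: 10
Molecular formula: C12H10.
  M = 12(12.011) + 10(1.008)
    = 144.132 + 10.080 = 154.212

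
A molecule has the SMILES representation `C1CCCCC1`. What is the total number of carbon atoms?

Atom tally by fragment:
  cyclohexane ring core → C:6 H:12
Element totals:
  C: 6
  H: 12

6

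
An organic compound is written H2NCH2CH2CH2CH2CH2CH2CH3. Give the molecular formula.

Atom tally by fragment:
  H2NCH2 → C:1 H:4 N:1
  CH2 → C:1 H:2
  CH2 → C:1 H:2
  CH2 → C:1 H:2
  CH2 → C:1 H:2
  CH2 → C:1 H:2
  CH3 → C:1 H:3
Element totals:
  C: 7
  H: 17
  N: 1

C7H17N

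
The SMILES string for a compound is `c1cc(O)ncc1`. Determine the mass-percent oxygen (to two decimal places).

Atom tally by fragment:
  pyridine ring core → C:5 H:5 N:1
  (− 1 ring H displaced by substituents)
  + OH → O:1 H:1
Element totals:
  C: 5
  H: 5
  N: 1
  O: 1
Molecular formula: C5H5NO.
Molar mass = 95.101 g/mol.
Mass from O: 1 × 15.999 = 15.999 g/mol.
%O = 15.999 / 95.101 × 100 = 16.82%.

16.82%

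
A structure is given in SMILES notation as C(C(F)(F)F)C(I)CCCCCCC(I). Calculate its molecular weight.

448.05 g/mol

Atom tally by fragment:
  F3CCH2 → C:2 H:2 F:3
  CH(I) → C:1 H:1 I:1
  CH2 → C:1 H:2
  CH2 → C:1 H:2
  CH2 → C:1 H:2
  CH2 → C:1 H:2
  CH2 → C:1 H:2
  CH2 → C:1 H:2
  CH2I → C:1 H:2 I:1
Element totals:
  C: 10
  H: 17
  F: 3
  I: 2
Molecular formula: C10H17F3I2.
  M = 10(12.011) + 17(1.008) + 3(18.998) + 2(126.904)
    = 120.110 + 17.136 + 56.994 + 253.808 = 448.048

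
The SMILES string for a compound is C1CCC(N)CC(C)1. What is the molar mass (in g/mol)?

Atom tally by fragment:
  cyclohexane ring core → C:6 H:12
  (− 2 ring H displaced by substituents)
  + NH2 → N:1 H:2
  + CH3 → C:1 H:3
Element totals:
  C: 7
  H: 15
  N: 1
Molecular formula: C7H15N.
  M = 7(12.011) + 15(1.008) + 14.007
    = 84.077 + 15.120 + 14.007 = 113.204

113.20 g/mol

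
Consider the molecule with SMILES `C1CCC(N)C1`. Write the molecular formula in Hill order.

Atom tally by fragment:
  cyclopentane ring core → C:5 H:10
  (− 1 ring H displaced by substituents)
  + NH2 → N:1 H:2
Element totals:
  C: 5
  H: 11
  N: 1

C5H11N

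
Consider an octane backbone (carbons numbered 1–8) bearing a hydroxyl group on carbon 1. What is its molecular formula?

C8H18O

Atom tally by fragment:
  HOCH2 → C:1 H:3 O:1
  CH2 → C:1 H:2
  CH2 → C:1 H:2
  CH2 → C:1 H:2
  CH2 → C:1 H:2
  CH2 → C:1 H:2
  CH2 → C:1 H:2
  CH3 → C:1 H:3
Element totals:
  C: 8
  H: 18
  O: 1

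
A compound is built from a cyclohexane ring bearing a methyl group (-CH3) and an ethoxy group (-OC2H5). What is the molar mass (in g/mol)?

142.24 g/mol

Atom tally by fragment:
  cyclohexane ring core → C:6 H:12
  (− 2 ring H displaced by substituents)
  + CH3 → C:1 H:3
  + OC2H5 → C:2 H:5 O:1
Element totals:
  C: 9
  H: 18
  O: 1
Molecular formula: C9H18O.
  M = 9(12.011) + 18(1.008) + 15.999
    = 108.099 + 18.144 + 15.999 = 142.242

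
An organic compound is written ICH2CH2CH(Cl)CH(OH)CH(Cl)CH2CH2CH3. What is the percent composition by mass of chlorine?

Atom tally by fragment:
  ICH2 → C:1 H:2 I:1
  CH2 → C:1 H:2
  CH(Cl) → C:1 H:1 Cl:1
  CH(OH) → C:1 H:2 O:1
  CH(Cl) → C:1 H:1 Cl:1
  CH2 → C:1 H:2
  CH2 → C:1 H:2
  CH3 → C:1 H:3
Element totals:
  C: 8
  H: 15
  Cl: 2
  I: 1
  O: 1
Molecular formula: C8H15Cl2IO.
Molar mass = 325.011 g/mol.
Mass from Cl: 2 × 35.45 = 70.900 g/mol.
%Cl = 70.900 / 325.011 × 100 = 21.81%.

21.81%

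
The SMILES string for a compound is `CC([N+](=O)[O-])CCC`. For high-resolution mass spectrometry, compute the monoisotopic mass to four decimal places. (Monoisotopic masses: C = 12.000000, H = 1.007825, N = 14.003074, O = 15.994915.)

117.0790

Atom tally by fragment:
  CH3 → C:1 H:3
  CH(NO2) → C:1 H:1 N:1 O:2
  CH2 → C:1 H:2
  CH2 → C:1 H:2
  CH3 → C:1 H:3
Element totals:
  C: 5
  H: 11
  N: 1
  O: 2
Molecular formula: C5H11NO2.
  M = 5(12.0) + 11(1.007825) + 14.003074 + 2(15.994915)
    = 60.000000 + 11.086075 + 14.003074 + 31.989830 = 117.078979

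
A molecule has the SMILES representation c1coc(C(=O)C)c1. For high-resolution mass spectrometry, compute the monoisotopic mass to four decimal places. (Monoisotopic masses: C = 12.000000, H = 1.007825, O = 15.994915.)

Atom tally by fragment:
  furan ring core → C:4 H:4 O:1
  (− 1 ring H displaced by substituents)
  + COCH3 → C:2 H:3 O:1
Element totals:
  C: 6
  H: 6
  O: 2
Molecular formula: C6H6O2.
  M = 6(12.0) + 6(1.007825) + 2(15.994915)
    = 72.000000 + 6.046950 + 31.989830 = 110.036780

110.0368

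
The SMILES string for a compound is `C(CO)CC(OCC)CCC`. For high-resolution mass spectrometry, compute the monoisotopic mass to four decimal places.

160.1463

Atom tally by fragment:
  HOCH2CH2 → C:2 H:5 O:1
  CH2 → C:1 H:2
  CH(OC2H5) → C:3 H:6 O:1
  CH2 → C:1 H:2
  CH2 → C:1 H:2
  CH3 → C:1 H:3
Element totals:
  C: 9
  H: 20
  O: 2
Molecular formula: C9H20O2.
  M = 9(12.0) + 20(1.007825) + 2(15.994915)
    = 108.000000 + 20.156500 + 31.989830 = 160.146330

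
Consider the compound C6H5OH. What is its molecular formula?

Element totals:
  C: 6
  H: 6
  O: 1

C6H6O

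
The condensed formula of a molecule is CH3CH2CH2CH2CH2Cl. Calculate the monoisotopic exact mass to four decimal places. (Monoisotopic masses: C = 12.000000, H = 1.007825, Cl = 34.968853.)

Element totals:
  C: 5
  H: 11
  Cl: 1
Molecular formula: C5H11Cl.
  M = 5(12.0) + 11(1.007825) + 34.968853
    = 60.000000 + 11.086075 + 34.968853 = 106.054928

106.0549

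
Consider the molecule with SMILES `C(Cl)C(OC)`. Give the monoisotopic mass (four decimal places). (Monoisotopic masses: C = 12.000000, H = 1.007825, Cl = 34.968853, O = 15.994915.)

94.0185

Atom tally by fragment:
  ClCH2 → C:1 H:2 Cl:1
  CH2OCH3 → C:2 H:5 O:1
Element totals:
  C: 3
  H: 7
  Cl: 1
  O: 1
Molecular formula: C3H7ClO.
  M = 3(12.0) + 7(1.007825) + 34.968853 + 15.994915
    = 36.000000 + 7.054775 + 34.968853 + 15.994915 = 94.018543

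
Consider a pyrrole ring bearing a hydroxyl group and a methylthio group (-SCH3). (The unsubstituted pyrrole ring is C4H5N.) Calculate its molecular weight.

129.18 g/mol

Atom tally by fragment:
  pyrrole ring core → C:4 H:5 N:1
  (− 2 ring H displaced by substituents)
  + OH → O:1 H:1
  + SCH3 → C:1 H:3 S:1
Element totals:
  C: 5
  H: 7
  N: 1
  O: 1
  S: 1
Molecular formula: C5H7NOS.
  M = 5(12.011) + 7(1.008) + 14.007 + 15.999 + 32.06
    = 60.055 + 7.056 + 14.007 + 15.999 + 32.060 = 129.177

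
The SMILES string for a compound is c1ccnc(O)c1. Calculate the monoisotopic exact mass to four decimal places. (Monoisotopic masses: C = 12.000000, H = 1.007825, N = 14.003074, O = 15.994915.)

95.0371

Atom tally by fragment:
  pyridine ring core → C:5 H:5 N:1
  (− 1 ring H displaced by substituents)
  + OH → O:1 H:1
Element totals:
  C: 5
  H: 5
  N: 1
  O: 1
Molecular formula: C5H5NO.
  M = 5(12.0) + 5(1.007825) + 14.003074 + 15.994915
    = 60.000000 + 5.039125 + 14.003074 + 15.994915 = 95.037114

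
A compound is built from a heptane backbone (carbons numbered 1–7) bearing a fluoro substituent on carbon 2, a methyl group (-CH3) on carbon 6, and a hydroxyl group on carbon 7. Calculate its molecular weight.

148.22 g/mol

Atom tally by fragment:
  CH3 → C:1 H:3
  CH(F) → C:1 H:1 F:1
  CH2 → C:1 H:2
  CH2 → C:1 H:2
  CH2 → C:1 H:2
  CH(CH3) → C:2 H:4
  CH2OH → C:1 H:3 O:1
Element totals:
  C: 8
  H: 17
  F: 1
  O: 1
Molecular formula: C8H17FO.
  M = 8(12.011) + 17(1.008) + 18.998 + 15.999
    = 96.088 + 17.136 + 18.998 + 15.999 = 148.221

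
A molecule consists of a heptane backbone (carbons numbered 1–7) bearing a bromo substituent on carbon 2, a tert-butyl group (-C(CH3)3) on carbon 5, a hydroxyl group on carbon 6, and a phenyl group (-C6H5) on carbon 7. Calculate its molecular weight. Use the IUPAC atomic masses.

Atom tally by fragment:
  CH3 → C:1 H:3
  CH(Br) → C:1 H:1 Br:1
  CH2 → C:1 H:2
  CH2 → C:1 H:2
  CH(C(CH3)3) → C:5 H:10
  CH(OH) → C:1 H:2 O:1
  CH2C6H5 → C:7 H:7
Element totals:
  C: 17
  H: 27
  Br: 1
  O: 1
Molecular formula: C17H27BrO.
  M = 17(12.011) + 27(1.008) + 79.904 + 15.999
    = 204.187 + 27.216 + 79.904 + 15.999 = 327.306

327.31 g/mol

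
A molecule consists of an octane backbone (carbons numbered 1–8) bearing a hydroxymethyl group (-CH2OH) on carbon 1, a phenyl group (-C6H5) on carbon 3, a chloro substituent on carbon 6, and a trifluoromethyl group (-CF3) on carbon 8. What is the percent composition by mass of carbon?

59.53%

Atom tally by fragment:
  HOCH2CH2 → C:2 H:5 O:1
  CH2 → C:1 H:2
  CH(C6H5) → C:7 H:6
  CH2 → C:1 H:2
  CH2 → C:1 H:2
  CH(Cl) → C:1 H:1 Cl:1
  CH2 → C:1 H:2
  CH2CF3 → C:2 H:2 F:3
Element totals:
  C: 16
  H: 22
  Cl: 1
  F: 3
  O: 1
Molecular formula: C16H22ClF3O.
Molar mass = 322.795 g/mol.
Mass from C: 16 × 12.011 = 192.176 g/mol.
%C = 192.176 / 322.795 × 100 = 59.53%.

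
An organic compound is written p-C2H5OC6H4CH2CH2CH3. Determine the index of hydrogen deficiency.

Atom tally by fragment:
  benzene ring core → C:6 H:6
  (− 2 ring H displaced by substituents)
  + OC2H5 → C:2 H:5 O:1
  + CH2CH2CH3 → C:3 H:7
Element totals:
  C: 11
  H: 16
  O: 1
Molecular formula: C11H16O.
DoU = (2C + 2 + N − H − X) / 2 = (2·11 + 2 + 0 − 16 − 0) / 2 = 4.

4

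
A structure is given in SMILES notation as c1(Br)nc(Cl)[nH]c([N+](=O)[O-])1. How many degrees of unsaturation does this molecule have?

4

Atom tally by fragment:
  imidazole ring core → C:3 H:4 N:2
  (− 3 ring H displaced by substituents)
  + Br → Br:1
  + Cl → Cl:1
  + NO2 → N:1 O:2
Element totals:
  C: 3
  H: 1
  Br: 1
  Cl: 1
  N: 3
  O: 2
Molecular formula: C3HBrClN3O2.
DoU = (2C + 2 + N − H − X) / 2 = (2·3 + 2 + 3 − 1 − 2) / 2 = 4.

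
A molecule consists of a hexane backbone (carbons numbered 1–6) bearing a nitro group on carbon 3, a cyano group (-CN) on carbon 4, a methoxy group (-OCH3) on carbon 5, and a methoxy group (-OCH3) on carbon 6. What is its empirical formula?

C9H16N2O4

Atom tally by fragment:
  CH3 → C:1 H:3
  CH2 → C:1 H:2
  CH(NO2) → C:1 H:1 N:1 O:2
  CH(CN) → C:2 H:1 N:1
  CH(OCH3) → C:2 H:4 O:1
  CH2OCH3 → C:2 H:5 O:1
Element totals:
  C: 9
  H: 16
  N: 2
  O: 4
Molecular formula: C9H16N2O4.
gcd of subscripts (9, 16, 2, 4) = 1, so the empirical formula equals the molecular formula.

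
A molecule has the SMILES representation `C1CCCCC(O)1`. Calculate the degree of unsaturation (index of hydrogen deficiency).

1

Atom tally by fragment:
  cyclohexane ring core → C:6 H:12
  (− 1 ring H displaced by substituents)
  + OH → O:1 H:1
Element totals:
  C: 6
  H: 12
  O: 1
Molecular formula: C6H12O.
DoU = (2C + 2 + N − H − X) / 2 = (2·6 + 2 + 0 − 12 − 0) / 2 = 1.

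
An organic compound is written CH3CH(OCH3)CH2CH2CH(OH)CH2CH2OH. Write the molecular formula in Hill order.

Atom tally by fragment:
  CH3 → C:1 H:3
  CH(OCH3) → C:2 H:4 O:1
  CH2 → C:1 H:2
  CH2 → C:1 H:2
  CH(OH) → C:1 H:2 O:1
  CH2CH2OH → C:2 H:5 O:1
Element totals:
  C: 8
  H: 18
  O: 3

C8H18O3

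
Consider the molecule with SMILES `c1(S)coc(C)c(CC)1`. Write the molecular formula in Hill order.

Atom tally by fragment:
  furan ring core → C:4 H:4 O:1
  (− 3 ring H displaced by substituents)
  + SH → S:1 H:1
  + CH3 → C:1 H:3
  + C2H5 → C:2 H:5
Element totals:
  C: 7
  H: 10
  O: 1
  S: 1

C7H10OS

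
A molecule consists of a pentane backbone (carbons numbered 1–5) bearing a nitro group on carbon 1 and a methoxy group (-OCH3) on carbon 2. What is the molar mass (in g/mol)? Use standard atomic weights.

147.17 g/mol

Atom tally by fragment:
  O2NCH2 → C:1 H:2 N:1 O:2
  CH(OCH3) → C:2 H:4 O:1
  CH2 → C:1 H:2
  CH2 → C:1 H:2
  CH3 → C:1 H:3
Element totals:
  C: 6
  H: 13
  N: 1
  O: 3
Molecular formula: C6H13NO3.
  M = 6(12.011) + 13(1.008) + 14.007 + 3(15.999)
    = 72.066 + 13.104 + 14.007 + 47.997 = 147.174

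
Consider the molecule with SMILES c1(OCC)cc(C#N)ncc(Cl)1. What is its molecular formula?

Atom tally by fragment:
  pyridine ring core → C:5 H:5 N:1
  (− 3 ring H displaced by substituents)
  + OC2H5 → C:2 H:5 O:1
  + CN → C:1 N:1
  + Cl → Cl:1
Element totals:
  C: 8
  H: 7
  Cl: 1
  N: 2
  O: 1

C8H7ClN2O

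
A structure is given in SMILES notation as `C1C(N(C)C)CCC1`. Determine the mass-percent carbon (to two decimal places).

74.27%

Atom tally by fragment:
  cyclopentane ring core → C:5 H:10
  (− 1 ring H displaced by substituents)
  + N(CH3)2 → N:1 C:2 H:6
Element totals:
  C: 7
  H: 15
  N: 1
Molecular formula: C7H15N.
Molar mass = 113.204 g/mol.
Mass from C: 7 × 12.011 = 84.077 g/mol.
%C = 84.077 / 113.204 × 100 = 74.27%.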